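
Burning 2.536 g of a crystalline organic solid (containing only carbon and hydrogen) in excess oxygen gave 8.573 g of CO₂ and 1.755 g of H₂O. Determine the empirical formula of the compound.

CH

mol C = 8.573 g CO₂ ÷ 44.009 g/mol = 0.19480 mol
mol H = 2 × 1.755 g H₂O ÷ 18.015 g/mol = 0.19484 mol
Divide by the smallest (0.19480 mol): C 1.000, H 1.000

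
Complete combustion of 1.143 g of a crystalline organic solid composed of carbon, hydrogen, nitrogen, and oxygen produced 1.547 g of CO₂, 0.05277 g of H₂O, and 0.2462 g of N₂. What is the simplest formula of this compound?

mol C = 1.547 g CO₂ ÷ 44.009 g/mol = 0.035152 mol
mol H = 2 × 0.05277 g H₂O ÷ 18.015 g/mol = 0.0058585 mol
mol N = 2 × 0.2462 g N₂ ÷ 28.014 g/mol = 0.017577 mol
mass O = 1.143 − (0.42221 + 0.0059053 + 0.24620) = 0.46869 g → mol O = 0.46869 ÷ 15.999 = 0.029295 mol
Divide by the smallest (0.0058585 mol): C 6.000, H 1.000, N 3.000, O 5.000

C6HN3O5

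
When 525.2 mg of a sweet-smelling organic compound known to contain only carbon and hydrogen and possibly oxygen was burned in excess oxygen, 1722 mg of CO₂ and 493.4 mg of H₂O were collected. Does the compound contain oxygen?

no

mol C = 1.722 g CO₂ ÷ 44.009 g/mol = 0.039128 mol
mol H = 2 × 0.4934 g H₂O ÷ 18.015 g/mol = 0.054777 mol
C and H together account for 0.52519 g — essentially the entire 0.5252 g sample — so the compound contains no oxygen.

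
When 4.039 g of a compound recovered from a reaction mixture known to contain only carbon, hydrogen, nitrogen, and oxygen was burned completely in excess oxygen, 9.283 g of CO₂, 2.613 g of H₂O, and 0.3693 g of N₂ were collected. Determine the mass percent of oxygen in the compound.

mol C = 9.283 g CO₂ ÷ 44.009 g/mol = 0.21093 mol
mol H = 2 × 2.613 g H₂O ÷ 18.015 g/mol = 0.29009 mol
mol N = 2 × 0.3693 g N₂ ÷ 28.014 g/mol = 0.026365 mol
mass O = 4.039 − (2.5335 + 0.29241 + 0.36930) = 0.84376 g → mol O = 0.84376 ÷ 15.999 = 0.052738 mol
mass % O = 0.84376 g ÷ 4.039 g × 100%

20.89%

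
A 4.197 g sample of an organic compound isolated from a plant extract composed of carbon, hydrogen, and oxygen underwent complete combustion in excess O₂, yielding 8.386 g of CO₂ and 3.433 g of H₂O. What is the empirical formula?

mol C = 8.386 g CO₂ ÷ 44.009 g/mol = 0.19055 mol
mol H = 2 × 3.433 g H₂O ÷ 18.015 g/mol = 0.38113 mol
mass O = 4.197 − (2.2887 + 0.38418) = 1.5241 g → mol O = 1.5241 ÷ 15.999 = 0.095263 mol
Divide by the smallest (0.095263 mol): C 2.000, H 4.001, O 1.000

C2H4O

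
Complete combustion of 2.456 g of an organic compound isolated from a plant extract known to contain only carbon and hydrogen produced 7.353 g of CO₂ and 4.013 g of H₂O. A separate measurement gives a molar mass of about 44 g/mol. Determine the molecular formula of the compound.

C3H8

mol C = 7.353 g CO₂ ÷ 44.009 g/mol = 0.16708 mol
mol H = 2 × 4.013 g H₂O ÷ 18.015 g/mol = 0.44552 mol
Divide by the smallest (0.16708 mol): C 1.000, H 2.667
Multiplying each by 3 gives whole numbers: C 3.00, H 8.00
Empirical formula: C3H8
Empirical-formula mass = 44.10 g/mol; 44 ÷ 44.10 ≈ 1, so the molecular formula is C3H8.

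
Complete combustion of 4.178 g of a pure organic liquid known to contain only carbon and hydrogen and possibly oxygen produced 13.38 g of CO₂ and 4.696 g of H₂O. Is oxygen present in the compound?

mol C = 13.38 g CO₂ ÷ 44.009 g/mol = 0.30403 mol
mol H = 2 × 4.696 g H₂O ÷ 18.015 g/mol = 0.52134 mol
C and H together account for 4.1772 g — essentially the entire 4.178 g sample — so the compound contains no oxygen.

no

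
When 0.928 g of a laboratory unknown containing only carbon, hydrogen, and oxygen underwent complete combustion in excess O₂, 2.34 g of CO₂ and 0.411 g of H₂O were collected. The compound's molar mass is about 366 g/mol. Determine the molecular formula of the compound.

mol C = 2.34 g CO₂ ÷ 44.009 g/mol = 0.05317 mol
mol H = 2 × 0.411 g H₂O ÷ 18.015 g/mol = 0.04563 mol
mass O = 0.928 − (0.6386 + 0.04599) = 0.2434 g → mol O = 0.2434 ÷ 15.999 = 0.01521 mol
Divide by the smallest (0.01521 mol): C 3.495, H 3.000, O 1.000
Multiplying each by 2 gives whole numbers: C 6.99, H 6.00, O 2.00
Empirical formula: C7H6O2
Empirical-formula mass = 122.12 g/mol; 366 ÷ 122.12 ≈ 3, so the molecular formula is C21H18O6.

C21H18O6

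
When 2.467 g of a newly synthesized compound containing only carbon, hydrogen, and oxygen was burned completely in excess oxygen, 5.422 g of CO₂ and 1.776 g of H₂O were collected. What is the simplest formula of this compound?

mol C = 5.422 g CO₂ ÷ 44.009 g/mol = 0.12320 mol
mol H = 2 × 1.776 g H₂O ÷ 18.015 g/mol = 0.19717 mol
mass O = 2.467 − (1.4798 + 0.19875) = 0.78847 g → mol O = 0.78847 ÷ 15.999 = 0.049283 mol
Divide by the smallest (0.049283 mol): C 2.500, H 4.001, O 1.000
Multiplying each by 2 gives whole numbers: C 5.00, H 8.00, O 2.00

C5H8O2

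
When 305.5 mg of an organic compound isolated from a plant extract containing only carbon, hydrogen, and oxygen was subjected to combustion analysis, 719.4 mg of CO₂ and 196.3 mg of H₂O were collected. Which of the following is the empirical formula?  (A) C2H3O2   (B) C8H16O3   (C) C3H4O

(C) C3H4O

mol C = 0.7194 g CO₂ ÷ 44.009 g/mol = 0.016347 mol
mol H = 2 × 0.1963 g H₂O ÷ 18.015 g/mol = 0.021793 mol
mass O = 0.3055 − (0.19634 + 0.021967) = 0.087193 g → mol O = 0.087193 ÷ 15.999 = 0.0054499 mol
Divide by the smallest (0.0054499 mol): C 2.999, H 3.999, O 1.000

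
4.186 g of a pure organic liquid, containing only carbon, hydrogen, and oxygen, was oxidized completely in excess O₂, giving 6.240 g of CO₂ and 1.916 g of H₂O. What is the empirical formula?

mol C = 6.240 g CO₂ ÷ 44.009 g/mol = 0.14179 mol
mol H = 2 × 1.916 g H₂O ÷ 18.015 g/mol = 0.21271 mol
mass O = 4.186 − (1.7030 + 0.21441) = 2.2686 g → mol O = 2.2686 ÷ 15.999 = 0.14179 mol
Divide by the smallest (0.14179 mol): C 1.000, H 1.500, O 1.000
Multiplying each by 2 gives whole numbers: C 2.00, H 3.00, O 2.00

C2H3O2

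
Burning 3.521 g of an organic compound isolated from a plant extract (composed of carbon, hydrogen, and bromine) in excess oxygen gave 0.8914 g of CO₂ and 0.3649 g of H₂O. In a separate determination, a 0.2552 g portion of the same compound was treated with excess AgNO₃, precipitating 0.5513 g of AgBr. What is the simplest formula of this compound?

mol C = 0.8914 g CO₂ ÷ 44.009 g/mol = 0.020255 mol
mol H = 2 × 0.3649 g H₂O ÷ 18.015 g/mol = 0.040511 mol
From the AgBr data: mol Br per gram of compound = (0.5513 ÷ 187.772) ÷ 0.2552 = 0.011505 mol/g, so in the 3.521 g combustion sample mol Br = 0.040508 mol
Divide by the smallest (0.020255 mol): C 1.000, H 2.000, Br 2.000

CH2Br2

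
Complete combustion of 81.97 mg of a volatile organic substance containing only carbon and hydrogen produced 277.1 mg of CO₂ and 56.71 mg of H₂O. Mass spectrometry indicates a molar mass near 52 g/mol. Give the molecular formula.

mol C = 0.2771 g CO₂ ÷ 44.009 g/mol = 0.0062964 mol
mol H = 2 × 0.05671 g H₂O ÷ 18.015 g/mol = 0.0062959 mol
Divide by the smallest (0.0062959 mol): C 1.000, H 1.000
Empirical formula: CH
Empirical-formula mass = 13.02 g/mol; 52 ÷ 13.02 ≈ 4, so the molecular formula is C4H4.

C4H4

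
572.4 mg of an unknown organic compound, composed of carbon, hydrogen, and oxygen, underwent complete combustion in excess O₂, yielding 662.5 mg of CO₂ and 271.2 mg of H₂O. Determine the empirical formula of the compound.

C2H4O3

mol C = 0.6625 g CO₂ ÷ 44.009 g/mol = 0.015054 mol
mol H = 2 × 0.2712 g H₂O ÷ 18.015 g/mol = 0.030108 mol
mass O = 0.5724 − (0.18081 + 0.030349) = 0.36124 g → mol O = 0.36124 ÷ 15.999 = 0.022579 mol
Divide by the smallest (0.015054 mol): C 1.000, H 2.000, O 1.500
Multiplying each by 2 gives whole numbers: C 2.00, H 4.00, O 3.00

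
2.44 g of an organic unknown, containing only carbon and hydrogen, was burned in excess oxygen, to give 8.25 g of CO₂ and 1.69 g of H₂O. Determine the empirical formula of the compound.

mol C = 8.25 g CO₂ ÷ 44.009 g/mol = 0.1875 mol
mol H = 2 × 1.69 g H₂O ÷ 18.015 g/mol = 0.1876 mol
Divide by the smallest (0.1875 mol): C 1.000, H 1.001

CH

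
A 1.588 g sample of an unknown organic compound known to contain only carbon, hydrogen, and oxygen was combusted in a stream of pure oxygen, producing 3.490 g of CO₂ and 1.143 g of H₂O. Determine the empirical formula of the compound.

mol C = 3.490 g CO₂ ÷ 44.009 g/mol = 0.079302 mol
mol H = 2 × 1.143 g H₂O ÷ 18.015 g/mol = 0.12689 mol
mass O = 1.588 − (0.95250 + 0.12791) = 0.50759 g → mol O = 0.50759 ÷ 15.999 = 0.031727 mol
Divide by the smallest (0.031727 mol): C 2.500, H 4.000, O 1.000
Multiplying each by 2 gives whole numbers: C 5.00, H 8.00, O 2.00

C5H8O2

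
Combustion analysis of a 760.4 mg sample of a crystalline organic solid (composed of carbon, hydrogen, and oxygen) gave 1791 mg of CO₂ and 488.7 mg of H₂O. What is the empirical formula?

C3H4O

mol C = 1.791 g CO₂ ÷ 44.009 g/mol = 0.040696 mol
mol H = 2 × 0.4887 g H₂O ÷ 18.015 g/mol = 0.054255 mol
mass O = 0.7604 − (0.48880 + 0.054689) = 0.21691 g → mol O = 0.21691 ÷ 15.999 = 0.013558 mol
Divide by the smallest (0.013558 mol): C 3.002, H 4.002, O 1.000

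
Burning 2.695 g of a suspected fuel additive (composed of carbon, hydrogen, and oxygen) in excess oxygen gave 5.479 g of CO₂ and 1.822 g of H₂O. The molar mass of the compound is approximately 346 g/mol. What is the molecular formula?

mol C = 5.479 g CO₂ ÷ 44.009 g/mol = 0.12450 mol
mol H = 2 × 1.822 g H₂O ÷ 18.015 g/mol = 0.20228 mol
mass O = 2.695 − (1.4953 + 0.20389) = 0.99577 g → mol O = 0.99577 ÷ 15.999 = 0.062239 mol
Divide by the smallest (0.062239 mol): C 2.000, H 3.250, O 1.000
Multiplying each by 4 gives whole numbers: C 8.00, H 13.00, O 4.00
Empirical formula: C8H13O4
Empirical-formula mass = 173.19 g/mol; 346 ÷ 173.19 ≈ 2, so the molecular formula is C16H26O8.

C16H26O8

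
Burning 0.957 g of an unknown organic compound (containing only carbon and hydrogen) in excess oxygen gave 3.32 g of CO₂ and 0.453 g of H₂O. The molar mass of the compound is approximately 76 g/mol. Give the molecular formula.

mol C = 3.32 g CO₂ ÷ 44.009 g/mol = 0.07544 mol
mol H = 2 × 0.453 g H₂O ÷ 18.015 g/mol = 0.05029 mol
Divide by the smallest (0.05029 mol): C 1.500, H 1.000
Multiplying each by 2 gives whole numbers: C 3.00, H 2.00
Empirical formula: C3H2
Empirical-formula mass = 38.05 g/mol; 76 ÷ 38.05 ≈ 2, so the molecular formula is C6H4.

C6H4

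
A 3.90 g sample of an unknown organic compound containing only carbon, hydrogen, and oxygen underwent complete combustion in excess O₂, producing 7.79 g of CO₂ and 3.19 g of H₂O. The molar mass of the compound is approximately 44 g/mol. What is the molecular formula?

mol C = 7.79 g CO₂ ÷ 44.009 g/mol = 0.1770 mol
mol H = 2 × 3.19 g H₂O ÷ 18.015 g/mol = 0.3541 mol
mass O = 3.90 − (2.126 + 0.3570) = 1.417 g → mol O = 1.417 ÷ 15.999 = 0.08857 mol
Divide by the smallest (0.08857 mol): C 1.999, H 3.999, O 1.000
Empirical formula: C2H4O
Empirical-formula mass = 44.05 g/mol; 44 ÷ 44.05 ≈ 1, so the molecular formula is C2H4O.

C2H4O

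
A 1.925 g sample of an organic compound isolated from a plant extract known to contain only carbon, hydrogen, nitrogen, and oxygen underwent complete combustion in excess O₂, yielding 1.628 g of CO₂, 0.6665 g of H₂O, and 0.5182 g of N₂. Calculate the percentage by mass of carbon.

mol C = 1.628 g CO₂ ÷ 44.009 g/mol = 0.036992 mol
mol H = 2 × 0.6665 g H₂O ÷ 18.015 g/mol = 0.073994 mol
mol N = 2 × 0.5182 g N₂ ÷ 28.014 g/mol = 0.036996 mol
mass O = 1.925 − (0.44432 + 0.074586 + 0.51820) = 0.88790 g → mol O = 0.88790 ÷ 15.999 = 0.055497 mol
mass % C = 0.44432 g ÷ 1.925 g × 100%

23.08%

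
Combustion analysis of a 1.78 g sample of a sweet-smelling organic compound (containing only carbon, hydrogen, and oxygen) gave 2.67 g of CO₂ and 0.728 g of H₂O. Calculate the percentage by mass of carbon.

40.9%

mol C = 2.67 g CO₂ ÷ 44.009 g/mol = 0.06067 mol
mol H = 2 × 0.728 g H₂O ÷ 18.015 g/mol = 0.08082 mol
mass O = 1.78 − (0.7287 + 0.08147) = 0.9698 g → mol O = 0.9698 ÷ 15.999 = 0.06062 mol
mass % C = 0.7287 g ÷ 1.78 g × 100%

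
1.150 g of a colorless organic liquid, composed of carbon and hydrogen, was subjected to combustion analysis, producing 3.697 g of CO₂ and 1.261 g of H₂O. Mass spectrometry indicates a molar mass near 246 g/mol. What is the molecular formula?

mol C = 3.697 g CO₂ ÷ 44.009 g/mol = 0.084006 mol
mol H = 2 × 1.261 g H₂O ÷ 18.015 g/mol = 0.13999 mol
Divide by the smallest (0.084006 mol): C 1.000, H 1.666
Multiplying each by 3 gives whole numbers: C 3.00, H 5.00
Empirical formula: C3H5
Empirical-formula mass = 41.07 g/mol; 246 ÷ 41.07 ≈ 6, so the molecular formula is C18H30.

C18H30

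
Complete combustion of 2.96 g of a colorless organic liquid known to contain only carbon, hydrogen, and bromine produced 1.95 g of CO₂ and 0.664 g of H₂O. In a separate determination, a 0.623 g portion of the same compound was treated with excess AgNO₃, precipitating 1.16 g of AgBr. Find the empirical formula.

C3H5Br2

mol C = 1.95 g CO₂ ÷ 44.009 g/mol = 0.04431 mol
mol H = 2 × 0.664 g H₂O ÷ 18.015 g/mol = 0.07372 mol
From the AgBr data: mol Br per gram of compound = (1.16 ÷ 187.772) ÷ 0.623 = 0.009916 mol/g, so in the 2.96 g combustion sample mol Br = 0.02935 mol
Divide by the smallest (0.02935 mol): C 1.510, H 2.511, Br 1.000
Multiplying each by 2 gives whole numbers: C 3.02, H 5.02, Br 2.00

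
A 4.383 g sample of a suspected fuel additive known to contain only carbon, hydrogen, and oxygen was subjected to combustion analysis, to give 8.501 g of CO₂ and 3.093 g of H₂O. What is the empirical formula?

mol C = 8.501 g CO₂ ÷ 44.009 g/mol = 0.19317 mol
mol H = 2 × 3.093 g H₂O ÷ 18.015 g/mol = 0.34338 mol
mass O = 4.383 − (2.3201 + 0.34613) = 1.7168 g → mol O = 1.7168 ÷ 15.999 = 0.10730 mol
Divide by the smallest (0.10730 mol): C 1.800, H 3.200, O 1.000
Multiplying each by 5 gives whole numbers: C 9.00, H 16.00, O 5.00

C9H16O5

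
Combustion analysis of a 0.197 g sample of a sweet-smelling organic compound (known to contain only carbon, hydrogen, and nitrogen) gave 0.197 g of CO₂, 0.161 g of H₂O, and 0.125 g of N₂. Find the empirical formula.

mol C = 0.197 g CO₂ ÷ 44.009 g/mol = 0.004476 mol
mol H = 2 × 0.161 g H₂O ÷ 18.015 g/mol = 0.01787 mol
mol N = 2 × 0.125 g N₂ ÷ 28.014 g/mol = 0.008924 mol
Divide by the smallest (0.004476 mol): C 1.000, H 3.993, N 1.994

CH4N2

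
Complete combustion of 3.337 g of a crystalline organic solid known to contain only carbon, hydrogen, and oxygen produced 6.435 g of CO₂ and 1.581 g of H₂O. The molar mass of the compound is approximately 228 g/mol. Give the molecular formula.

mol C = 6.435 g CO₂ ÷ 44.009 g/mol = 0.14622 mol
mol H = 2 × 1.581 g H₂O ÷ 18.015 g/mol = 0.17552 mol
mass O = 3.337 − (1.7562 + 0.17692) = 1.4038 g → mol O = 1.4038 ÷ 15.999 = 0.087745 mol
Divide by the smallest (0.087745 mol): C 1.666, H 2.000, O 1.000
Multiplying each by 3 gives whole numbers: C 5.00, H 6.00, O 3.00
Empirical formula: C5H6O3
Empirical-formula mass = 114.10 g/mol; 228 ÷ 114.10 ≈ 2, so the molecular formula is C10H12O6.

C10H12O6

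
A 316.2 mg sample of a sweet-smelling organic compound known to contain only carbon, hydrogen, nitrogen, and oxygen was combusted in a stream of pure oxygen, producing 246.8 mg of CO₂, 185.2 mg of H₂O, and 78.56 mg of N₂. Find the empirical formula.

C3H11N3O5

mol C = 0.2468 g CO₂ ÷ 44.009 g/mol = 0.0056079 mol
mol H = 2 × 0.1852 g H₂O ÷ 18.015 g/mol = 0.020561 mol
mol N = 2 × 0.07856 g N₂ ÷ 28.014 g/mol = 0.0056086 mol
mass O = 0.3162 − (0.067357 + 0.020725 + 0.078560) = 0.14956 g → mol O = 0.14956 ÷ 15.999 = 0.0093480 mol
Divide by the smallest (0.0056079 mol): C 1.000, H 3.666, N 1.000, O 1.667
Multiplying each by 3 gives whole numbers: C 3.00, H 11.00, N 3.00, O 5.00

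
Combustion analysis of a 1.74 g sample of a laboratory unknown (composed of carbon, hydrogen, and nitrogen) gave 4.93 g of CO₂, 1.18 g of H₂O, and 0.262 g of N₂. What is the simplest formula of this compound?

mol C = 4.93 g CO₂ ÷ 44.009 g/mol = 0.1120 mol
mol H = 2 × 1.18 g H₂O ÷ 18.015 g/mol = 0.1310 mol
mol N = 2 × 0.262 g N₂ ÷ 28.014 g/mol = 0.01870 mol
Divide by the smallest (0.01870 mol): C 5.989, H 7.004, N 1.000

C6H7N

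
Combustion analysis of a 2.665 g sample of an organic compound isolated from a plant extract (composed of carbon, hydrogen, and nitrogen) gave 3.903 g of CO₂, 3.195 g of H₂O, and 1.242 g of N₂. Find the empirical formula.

CH4N

mol C = 3.903 g CO₂ ÷ 44.009 g/mol = 0.088686 mol
mol H = 2 × 3.195 g H₂O ÷ 18.015 g/mol = 0.35470 mol
mol N = 2 × 1.242 g N₂ ÷ 28.014 g/mol = 0.088670 mol
Divide by the smallest (0.088670 mol): C 1.000, H 4.000, N 1.000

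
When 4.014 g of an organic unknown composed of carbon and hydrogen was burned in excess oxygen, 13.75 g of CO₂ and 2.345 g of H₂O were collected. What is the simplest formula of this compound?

C6H5

mol C = 13.75 g CO₂ ÷ 44.009 g/mol = 0.31244 mol
mol H = 2 × 2.345 g H₂O ÷ 18.015 g/mol = 0.26034 mol
Divide by the smallest (0.26034 mol): C 1.200, H 1.000
Multiplying each by 5 gives whole numbers: C 6.00, H 5.00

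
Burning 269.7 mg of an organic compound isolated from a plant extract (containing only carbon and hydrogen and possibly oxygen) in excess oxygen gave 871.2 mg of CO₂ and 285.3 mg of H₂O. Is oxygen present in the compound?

no

mol C = 0.8712 g CO₂ ÷ 44.009 g/mol = 0.019796 mol
mol H = 2 × 0.2853 g H₂O ÷ 18.015 g/mol = 0.031674 mol
C and H together account for 0.26970 g — essentially the entire 0.2697 g sample — so the compound contains no oxygen.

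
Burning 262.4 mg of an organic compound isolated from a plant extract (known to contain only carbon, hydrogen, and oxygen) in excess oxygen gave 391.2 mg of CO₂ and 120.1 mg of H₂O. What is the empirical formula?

mol C = 0.3912 g CO₂ ÷ 44.009 g/mol = 0.0088891 mol
mol H = 2 × 0.1201 g H₂O ÷ 18.015 g/mol = 0.013333 mol
mass O = 0.2624 − (0.10677 + 0.013440) = 0.14219 g → mol O = 0.14219 ÷ 15.999 = 0.0088876 mol
Divide by the smallest (0.0088876 mol): C 1.000, H 1.500, O 1.000
Multiplying each by 2 gives whole numbers: C 2.00, H 3.00, O 2.00

C2H3O2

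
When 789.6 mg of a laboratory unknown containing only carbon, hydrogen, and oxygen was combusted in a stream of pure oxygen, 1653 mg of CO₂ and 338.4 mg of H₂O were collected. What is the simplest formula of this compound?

mol C = 1.653 g CO₂ ÷ 44.009 g/mol = 0.037560 mol
mol H = 2 × 0.3384 g H₂O ÷ 18.015 g/mol = 0.037569 mol
mass O = 0.7896 − (0.45114 + 0.037869) = 0.30059 g → mol O = 0.30059 ÷ 15.999 = 0.018788 mol
Divide by the smallest (0.018788 mol): C 1.999, H 2.000, O 1.000

C2H2O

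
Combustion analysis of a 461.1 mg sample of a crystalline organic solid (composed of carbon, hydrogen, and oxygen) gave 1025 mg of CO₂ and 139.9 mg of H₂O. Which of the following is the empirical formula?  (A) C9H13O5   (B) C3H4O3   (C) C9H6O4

mol C = 1.025 g CO₂ ÷ 44.009 g/mol = 0.023291 mol
mol H = 2 × 0.1399 g H₂O ÷ 18.015 g/mol = 0.015532 mol
mass O = 0.4611 − (0.27974 + 0.015656) = 0.16570 g → mol O = 0.16570 ÷ 15.999 = 0.010357 mol
Divide by the smallest (0.010357 mol): C 2.249, H 1.500, O 1.000
Multiplying each by 4 gives whole numbers: C 9.00, H 6.00, O 4.00

(C) C9H6O4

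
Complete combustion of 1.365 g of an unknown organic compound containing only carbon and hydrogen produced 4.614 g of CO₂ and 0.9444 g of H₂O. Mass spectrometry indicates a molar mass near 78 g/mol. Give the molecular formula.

mol C = 4.614 g CO₂ ÷ 44.009 g/mol = 0.10484 mol
mol H = 2 × 0.9444 g H₂O ÷ 18.015 g/mol = 0.10485 mol
Divide by the smallest (0.10484 mol): C 1.000, H 1.000
Empirical formula: CH
Empirical-formula mass = 13.02 g/mol; 78 ÷ 13.02 ≈ 6, so the molecular formula is C6H6.

C6H6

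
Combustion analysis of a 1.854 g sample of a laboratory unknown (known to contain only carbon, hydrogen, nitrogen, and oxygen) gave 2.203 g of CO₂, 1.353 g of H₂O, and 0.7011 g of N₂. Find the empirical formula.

C2H6N2O

mol C = 2.203 g CO₂ ÷ 44.009 g/mol = 0.050058 mol
mol H = 2 × 1.353 g H₂O ÷ 18.015 g/mol = 0.15021 mol
mol N = 2 × 0.7011 g N₂ ÷ 28.014 g/mol = 0.050054 mol
mass O = 1.854 − (0.60125 + 0.15141 + 0.70110) = 0.40024 g → mol O = 0.40024 ÷ 15.999 = 0.025017 mol
Divide by the smallest (0.025017 mol): C 2.001, H 6.004, N 2.001, O 1.000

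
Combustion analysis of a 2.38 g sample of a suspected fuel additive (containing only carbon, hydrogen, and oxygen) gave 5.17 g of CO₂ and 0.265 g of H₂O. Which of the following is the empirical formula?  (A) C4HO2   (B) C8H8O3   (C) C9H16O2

(A) C4HO2

mol C = 5.17 g CO₂ ÷ 44.009 g/mol = 0.1175 mol
mol H = 2 × 0.265 g H₂O ÷ 18.015 g/mol = 0.02942 mol
mass O = 2.38 − (1.411 + 0.02966) = 0.9393 g → mol O = 0.9393 ÷ 15.999 = 0.05871 mol
Divide by the smallest (0.02942 mol): C 3.993, H 1.000, O 1.996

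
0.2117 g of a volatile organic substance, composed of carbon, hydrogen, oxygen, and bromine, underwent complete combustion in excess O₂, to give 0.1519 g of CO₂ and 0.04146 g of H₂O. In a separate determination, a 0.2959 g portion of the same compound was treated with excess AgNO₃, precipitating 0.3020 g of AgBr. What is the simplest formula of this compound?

mol C = 0.1519 g CO₂ ÷ 44.009 g/mol = 0.0034516 mol
mol H = 2 × 0.04146 g H₂O ÷ 18.015 g/mol = 0.0046028 mol
From the AgBr data: mol Br per gram of compound = (0.3020 ÷ 187.772) ÷ 0.2959 = 0.0054354 mol/g, so in the 0.2117 g combustion sample mol Br = 0.0011507 mol
mass O = 0.2117 − (0.041457 + 0.0046397 + 0.091943) = 0.073660 g → mol O = 0.073660 ÷ 15.999 = 0.0046040 mol
Divide by the smallest (0.0011507 mol): C 3.000, H 4.000, Br 1.000, O 4.001

C3H4BrO4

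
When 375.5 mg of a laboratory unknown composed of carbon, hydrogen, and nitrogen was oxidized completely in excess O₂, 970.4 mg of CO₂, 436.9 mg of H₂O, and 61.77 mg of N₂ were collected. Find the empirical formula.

C5H11N

mol C = 0.9704 g CO₂ ÷ 44.009 g/mol = 0.022050 mol
mol H = 2 × 0.4369 g H₂O ÷ 18.015 g/mol = 0.048504 mol
mol N = 2 × 0.06177 g N₂ ÷ 28.014 g/mol = 0.0044099 mol
Divide by the smallest (0.0044099 mol): C 5.000, H 10.999, N 1.000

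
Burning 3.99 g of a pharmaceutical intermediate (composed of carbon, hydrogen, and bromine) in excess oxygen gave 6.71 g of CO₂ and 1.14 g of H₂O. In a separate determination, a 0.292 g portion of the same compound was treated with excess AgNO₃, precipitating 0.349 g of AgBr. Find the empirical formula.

C6H5Br

mol C = 6.71 g CO₂ ÷ 44.009 g/mol = 0.1525 mol
mol H = 2 × 1.14 g H₂O ÷ 18.015 g/mol = 0.1266 mol
From the AgBr data: mol Br per gram of compound = (0.349 ÷ 187.772) ÷ 0.292 = 0.006365 mol/g, so in the 3.99 g combustion sample mol Br = 0.02540 mol
Divide by the smallest (0.02540 mol): C 6.003, H 4.983, Br 1.000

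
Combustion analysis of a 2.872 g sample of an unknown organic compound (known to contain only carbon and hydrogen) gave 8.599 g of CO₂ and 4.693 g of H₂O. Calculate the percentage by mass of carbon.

mol C = 8.599 g CO₂ ÷ 44.009 g/mol = 0.19539 mol
mol H = 2 × 4.693 g H₂O ÷ 18.015 g/mol = 0.52101 mol
mass % C = 2.3469 g ÷ 2.872 g × 100%

81.71%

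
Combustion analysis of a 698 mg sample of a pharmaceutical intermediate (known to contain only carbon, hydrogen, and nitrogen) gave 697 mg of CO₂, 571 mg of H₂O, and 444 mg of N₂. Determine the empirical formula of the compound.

CH4N2

mol C = 0.697 g CO₂ ÷ 44.009 g/mol = 0.01584 mol
mol H = 2 × 0.571 g H₂O ÷ 18.015 g/mol = 0.06339 mol
mol N = 2 × 0.444 g N₂ ÷ 28.014 g/mol = 0.03170 mol
Divide by the smallest (0.01584 mol): C 1.000, H 4.003, N 2.001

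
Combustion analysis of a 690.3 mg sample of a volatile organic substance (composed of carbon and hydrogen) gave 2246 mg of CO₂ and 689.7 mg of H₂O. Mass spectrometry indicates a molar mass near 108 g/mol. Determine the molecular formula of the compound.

mol C = 2.246 g CO₂ ÷ 44.009 g/mol = 0.051035 mol
mol H = 2 × 0.6897 g H₂O ÷ 18.015 g/mol = 0.076570 mol
Divide by the smallest (0.051035 mol): C 1.000, H 1.500
Multiplying each by 2 gives whole numbers: C 2.00, H 3.00
Empirical formula: C2H3
Empirical-formula mass = 27.05 g/mol; 108 ÷ 27.05 ≈ 4, so the molecular formula is C8H12.

C8H12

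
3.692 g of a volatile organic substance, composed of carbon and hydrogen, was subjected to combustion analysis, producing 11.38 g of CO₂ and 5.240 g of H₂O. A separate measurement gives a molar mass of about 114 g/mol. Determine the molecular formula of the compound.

mol C = 11.38 g CO₂ ÷ 44.009 g/mol = 0.25858 mol
mol H = 2 × 5.240 g H₂O ÷ 18.015 g/mol = 0.58174 mol
Divide by the smallest (0.25858 mol): C 1.000, H 2.250
Multiplying each by 4 gives whole numbers: C 4.00, H 9.00
Empirical formula: C4H9
Empirical-formula mass = 57.12 g/mol; 114 ÷ 57.12 ≈ 2, so the molecular formula is C8H18.

C8H18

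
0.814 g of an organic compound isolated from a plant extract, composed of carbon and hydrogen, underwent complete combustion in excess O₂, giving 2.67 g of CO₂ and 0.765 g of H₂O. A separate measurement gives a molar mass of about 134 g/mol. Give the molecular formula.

C10H14

mol C = 2.67 g CO₂ ÷ 44.009 g/mol = 0.06067 mol
mol H = 2 × 0.765 g H₂O ÷ 18.015 g/mol = 0.08493 mol
Divide by the smallest (0.06067 mol): C 1.000, H 1.400
Multiplying each by 5 gives whole numbers: C 5.00, H 7.00
Empirical formula: C5H7
Empirical-formula mass = 67.11 g/mol; 134 ÷ 67.11 ≈ 2, so the molecular formula is C10H14.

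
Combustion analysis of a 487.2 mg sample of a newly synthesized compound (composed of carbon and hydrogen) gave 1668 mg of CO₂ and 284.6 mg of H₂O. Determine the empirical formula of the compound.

mol C = 1.668 g CO₂ ÷ 44.009 g/mol = 0.037901 mol
mol H = 2 × 0.2846 g H₂O ÷ 18.015 g/mol = 0.031596 mol
Divide by the smallest (0.031596 mol): C 1.200, H 1.000
Multiplying each by 5 gives whole numbers: C 6.00, H 5.00

C6H5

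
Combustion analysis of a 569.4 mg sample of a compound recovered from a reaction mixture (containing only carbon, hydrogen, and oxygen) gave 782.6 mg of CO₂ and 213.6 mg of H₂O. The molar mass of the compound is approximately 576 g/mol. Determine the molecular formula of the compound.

C18H24O21

mol C = 0.7826 g CO₂ ÷ 44.009 g/mol = 0.017783 mol
mol H = 2 × 0.2136 g H₂O ÷ 18.015 g/mol = 0.023714 mol
mass O = 0.5694 − (0.21359 + 0.023903) = 0.33191 g → mol O = 0.33191 ÷ 15.999 = 0.020746 mol
Divide by the smallest (0.017783 mol): C 1.000, H 1.334, O 1.167
Multiplying each by 6 gives whole numbers: C 6.00, H 8.00, O 7.00
Empirical formula: C6H8O7
Empirical-formula mass = 192.12 g/mol; 576 ÷ 192.12 ≈ 3, so the molecular formula is C18H24O21.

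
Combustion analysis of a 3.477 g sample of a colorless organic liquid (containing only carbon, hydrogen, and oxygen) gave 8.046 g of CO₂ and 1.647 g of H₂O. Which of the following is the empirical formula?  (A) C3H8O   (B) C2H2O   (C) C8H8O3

(C) C8H8O3

mol C = 8.046 g CO₂ ÷ 44.009 g/mol = 0.18283 mol
mol H = 2 × 1.647 g H₂O ÷ 18.015 g/mol = 0.18285 mol
mass O = 3.477 − (2.1959 + 0.18431) = 1.0968 g → mol O = 1.0968 ÷ 15.999 = 0.068552 mol
Divide by the smallest (0.068552 mol): C 2.667, H 2.667, O 1.000
Multiplying each by 3 gives whole numbers: C 8.00, H 8.00, O 3.00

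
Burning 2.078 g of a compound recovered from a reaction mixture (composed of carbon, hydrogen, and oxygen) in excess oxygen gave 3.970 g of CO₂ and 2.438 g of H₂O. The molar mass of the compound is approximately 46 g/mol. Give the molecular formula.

C2H6O

mol C = 3.970 g CO₂ ÷ 44.009 g/mol = 0.090209 mol
mol H = 2 × 2.438 g H₂O ÷ 18.015 g/mol = 0.27066 mol
mass O = 2.078 − (1.0835 + 0.27283) = 0.72167 g → mol O = 0.72167 ÷ 15.999 = 0.045107 mol
Divide by the smallest (0.045107 mol): C 2.000, H 6.000, O 1.000
Empirical formula: C2H6O
Empirical-formula mass = 46.07 g/mol; 46 ÷ 46.07 ≈ 1, so the molecular formula is C2H6O.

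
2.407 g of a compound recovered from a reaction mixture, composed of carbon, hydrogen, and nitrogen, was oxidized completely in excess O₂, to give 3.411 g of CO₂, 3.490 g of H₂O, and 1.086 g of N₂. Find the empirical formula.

CH5N

mol C = 3.411 g CO₂ ÷ 44.009 g/mol = 0.077507 mol
mol H = 2 × 3.490 g H₂O ÷ 18.015 g/mol = 0.38745 mol
mol N = 2 × 1.086 g N₂ ÷ 28.014 g/mol = 0.077533 mol
Divide by the smallest (0.077507 mol): C 1.000, H 4.999, N 1.000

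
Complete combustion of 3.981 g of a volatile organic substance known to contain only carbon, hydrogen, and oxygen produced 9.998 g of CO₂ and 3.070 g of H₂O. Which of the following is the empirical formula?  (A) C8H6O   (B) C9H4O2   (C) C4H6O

mol C = 9.998 g CO₂ ÷ 44.009 g/mol = 0.22718 mol
mol H = 2 × 3.070 g H₂O ÷ 18.015 g/mol = 0.34083 mol
mass O = 3.981 − (2.7287 + 0.34355) = 0.90878 g → mol O = 0.90878 ÷ 15.999 = 0.056802 mol
Divide by the smallest (0.056802 mol): C 4.000, H 6.000, O 1.000

(C) C4H6O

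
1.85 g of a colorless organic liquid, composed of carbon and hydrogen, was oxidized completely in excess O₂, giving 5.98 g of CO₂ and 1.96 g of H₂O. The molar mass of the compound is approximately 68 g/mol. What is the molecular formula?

C5H8

mol C = 5.98 g CO₂ ÷ 44.009 g/mol = 0.1359 mol
mol H = 2 × 1.96 g H₂O ÷ 18.015 g/mol = 0.2176 mol
Divide by the smallest (0.1359 mol): C 1.000, H 1.601
Multiplying each by 5 gives whole numbers: C 5.00, H 8.01
Empirical formula: C5H8
Empirical-formula mass = 68.12 g/mol; 68 ÷ 68.12 ≈ 1, so the molecular formula is C5H8.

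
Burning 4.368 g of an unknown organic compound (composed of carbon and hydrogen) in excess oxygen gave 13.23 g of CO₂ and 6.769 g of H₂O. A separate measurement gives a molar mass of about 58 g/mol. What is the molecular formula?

mol C = 13.23 g CO₂ ÷ 44.009 g/mol = 0.30062 mol
mol H = 2 × 6.769 g H₂O ÷ 18.015 g/mol = 0.75148 mol
Divide by the smallest (0.30062 mol): C 1.000, H 2.500
Multiplying each by 2 gives whole numbers: C 2.00, H 5.00
Empirical formula: C2H5
Empirical-formula mass = 29.06 g/mol; 58 ÷ 29.06 ≈ 2, so the molecular formula is C4H10.

C4H10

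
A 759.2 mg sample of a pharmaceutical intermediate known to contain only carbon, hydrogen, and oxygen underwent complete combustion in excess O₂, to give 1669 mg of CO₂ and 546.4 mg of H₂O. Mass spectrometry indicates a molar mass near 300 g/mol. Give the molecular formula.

mol C = 1.669 g CO₂ ÷ 44.009 g/mol = 0.037924 mol
mol H = 2 × 0.5464 g H₂O ÷ 18.015 g/mol = 0.060661 mol
mass O = 0.7592 − (0.45551 + 0.061146) = 0.24255 g → mol O = 0.24255 ÷ 15.999 = 0.015160 mol
Divide by the smallest (0.015160 mol): C 2.502, H 4.001, O 1.000
Multiplying each by 2 gives whole numbers: C 5.00, H 8.00, O 2.00
Empirical formula: C5H8O2
Empirical-formula mass = 100.12 g/mol; 300 ÷ 100.12 ≈ 3, so the molecular formula is C15H24O6.

C15H24O6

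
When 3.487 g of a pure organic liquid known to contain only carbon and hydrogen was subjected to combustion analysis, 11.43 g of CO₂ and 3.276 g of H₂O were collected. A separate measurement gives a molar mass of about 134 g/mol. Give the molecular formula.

C10H14

mol C = 11.43 g CO₂ ÷ 44.009 g/mol = 0.25972 mol
mol H = 2 × 3.276 g H₂O ÷ 18.015 g/mol = 0.36370 mol
Divide by the smallest (0.25972 mol): C 1.000, H 1.400
Multiplying each by 5 gives whole numbers: C 5.00, H 7.00
Empirical formula: C5H7
Empirical-formula mass = 67.11 g/mol; 134 ÷ 67.11 ≈ 2, so the molecular formula is C10H14.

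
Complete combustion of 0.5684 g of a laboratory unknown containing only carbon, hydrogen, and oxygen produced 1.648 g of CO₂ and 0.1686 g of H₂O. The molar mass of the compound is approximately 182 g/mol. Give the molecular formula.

C12H6O2

mol C = 1.648 g CO₂ ÷ 44.009 g/mol = 0.037447 mol
mol H = 2 × 0.1686 g H₂O ÷ 18.015 g/mol = 0.018718 mol
mass O = 0.5684 − (0.44977 + 0.018867) = 0.099758 g → mol O = 0.099758 ÷ 15.999 = 0.0062353 mol
Divide by the smallest (0.0062353 mol): C 6.006, H 3.002, O 1.000
Empirical formula: C6H3O
Empirical-formula mass = 91.09 g/mol; 182 ÷ 91.09 ≈ 2, so the molecular formula is C12H6O2.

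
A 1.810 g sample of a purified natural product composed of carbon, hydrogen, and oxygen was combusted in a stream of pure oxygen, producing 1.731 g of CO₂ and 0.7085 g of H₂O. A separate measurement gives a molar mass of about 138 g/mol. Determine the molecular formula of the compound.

C3H6O6

mol C = 1.731 g CO₂ ÷ 44.009 g/mol = 0.039333 mol
mol H = 2 × 0.7085 g H₂O ÷ 18.015 g/mol = 0.078657 mol
mass O = 1.810 − (0.47243 + 0.079286) = 1.2583 g → mol O = 1.2583 ÷ 15.999 = 0.078648 mol
Divide by the smallest (0.039333 mol): C 1.000, H 2.000, O 2.000
Empirical formula: CH2O2
Empirical-formula mass = 46.02 g/mol; 138 ÷ 46.02 ≈ 3, so the molecular formula is C3H6O6.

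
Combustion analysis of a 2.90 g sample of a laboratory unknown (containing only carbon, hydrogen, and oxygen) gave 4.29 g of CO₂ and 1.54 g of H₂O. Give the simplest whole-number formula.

C4H7O4

mol C = 4.29 g CO₂ ÷ 44.009 g/mol = 0.09748 mol
mol H = 2 × 1.54 g H₂O ÷ 18.015 g/mol = 0.1710 mol
mass O = 2.90 − (1.171 + 0.1723) = 1.557 g → mol O = 1.557 ÷ 15.999 = 0.09731 mol
Divide by the smallest (0.09731 mol): C 1.002, H 1.757, O 1.000
Multiplying each by 4 gives whole numbers: C 4.01, H 7.03, O 4.00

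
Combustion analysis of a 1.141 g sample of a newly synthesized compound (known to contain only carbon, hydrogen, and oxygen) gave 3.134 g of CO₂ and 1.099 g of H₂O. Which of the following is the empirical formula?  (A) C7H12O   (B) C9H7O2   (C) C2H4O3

mol C = 3.134 g CO₂ ÷ 44.009 g/mol = 0.071213 mol
mol H = 2 × 1.099 g H₂O ÷ 18.015 g/mol = 0.12201 mol
mass O = 1.141 − (0.85534 + 0.12299) = 0.16268 g → mol O = 0.16268 ÷ 15.999 = 0.010168 mol
Divide by the smallest (0.010168 mol): C 7.004, H 11.999, O 1.000

(A) C7H12O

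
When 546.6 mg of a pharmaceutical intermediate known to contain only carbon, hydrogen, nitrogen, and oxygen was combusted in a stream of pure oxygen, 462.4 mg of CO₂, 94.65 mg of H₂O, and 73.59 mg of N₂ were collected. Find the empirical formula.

C2H2NO4

mol C = 0.4624 g CO₂ ÷ 44.009 g/mol = 0.010507 mol
mol H = 2 × 0.09465 g H₂O ÷ 18.015 g/mol = 0.010508 mol
mol N = 2 × 0.07359 g N₂ ÷ 28.014 g/mol = 0.0052538 mol
mass O = 0.5466 − (0.12620 + 0.010592 + 0.073590) = 0.33622 g → mol O = 0.33622 ÷ 15.999 = 0.021015 mol
Divide by the smallest (0.0052538 mol): C 2.000, H 2.000, N 1.000, O 4.000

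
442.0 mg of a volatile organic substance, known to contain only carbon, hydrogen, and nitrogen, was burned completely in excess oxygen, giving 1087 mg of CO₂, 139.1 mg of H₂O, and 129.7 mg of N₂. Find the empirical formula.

C8H5N3

mol C = 1.087 g CO₂ ÷ 44.009 g/mol = 0.024699 mol
mol H = 2 × 0.1391 g H₂O ÷ 18.015 g/mol = 0.015443 mol
mol N = 2 × 0.1297 g N₂ ÷ 28.014 g/mol = 0.0092597 mol
Divide by the smallest (0.0092597 mol): C 2.667, H 1.668, N 1.000
Multiplying each by 3 gives whole numbers: C 8.00, H 5.00, N 3.00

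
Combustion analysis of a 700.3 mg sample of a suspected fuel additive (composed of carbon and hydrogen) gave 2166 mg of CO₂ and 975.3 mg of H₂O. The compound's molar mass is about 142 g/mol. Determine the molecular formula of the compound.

C10H22

mol C = 2.166 g CO₂ ÷ 44.009 g/mol = 0.049217 mol
mol H = 2 × 0.9753 g H₂O ÷ 18.015 g/mol = 0.10828 mol
Divide by the smallest (0.049217 mol): C 1.000, H 2.200
Multiplying each by 5 gives whole numbers: C 5.00, H 11.00
Empirical formula: C5H11
Empirical-formula mass = 71.14 g/mol; 142 ÷ 71.14 ≈ 2, so the molecular formula is C10H22.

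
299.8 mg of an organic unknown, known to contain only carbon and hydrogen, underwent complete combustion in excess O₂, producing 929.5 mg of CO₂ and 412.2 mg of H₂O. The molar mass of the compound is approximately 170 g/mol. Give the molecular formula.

mol C = 0.9295 g CO₂ ÷ 44.009 g/mol = 0.021121 mol
mol H = 2 × 0.4122 g H₂O ÷ 18.015 g/mol = 0.045762 mol
Divide by the smallest (0.021121 mol): C 1.000, H 2.167
Multiplying each by 6 gives whole numbers: C 6.00, H 13.00
Empirical formula: C6H13
Empirical-formula mass = 85.17 g/mol; 170 ÷ 85.17 ≈ 2, so the molecular formula is C12H26.

C12H26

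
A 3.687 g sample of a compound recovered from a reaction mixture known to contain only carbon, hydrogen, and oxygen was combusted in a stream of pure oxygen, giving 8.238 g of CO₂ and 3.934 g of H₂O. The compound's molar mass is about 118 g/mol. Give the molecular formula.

mol C = 8.238 g CO₂ ÷ 44.009 g/mol = 0.18719 mol
mol H = 2 × 3.934 g H₂O ÷ 18.015 g/mol = 0.43675 mol
mass O = 3.687 − (2.2483 + 0.44024) = 0.99843 g → mol O = 0.99843 ÷ 15.999 = 0.062406 mol
Divide by the smallest (0.062406 mol): C 3.000, H 6.998, O 1.000
Empirical formula: C3H7O
Empirical-formula mass = 59.09 g/mol; 118 ÷ 59.09 ≈ 2, so the molecular formula is C6H14O2.

C6H14O2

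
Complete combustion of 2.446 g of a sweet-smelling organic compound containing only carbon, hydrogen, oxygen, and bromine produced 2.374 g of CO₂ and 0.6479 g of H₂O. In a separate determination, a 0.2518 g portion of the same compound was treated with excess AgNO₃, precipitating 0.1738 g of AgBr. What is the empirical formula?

mol C = 2.374 g CO₂ ÷ 44.009 g/mol = 0.053944 mol
mol H = 2 × 0.6479 g H₂O ÷ 18.015 g/mol = 0.071929 mol
From the AgBr data: mol Br per gram of compound = (0.1738 ÷ 187.772) ÷ 0.2518 = 0.0036759 mol/g, so in the 2.446 g combustion sample mol Br = 0.0089912 mol
mass O = 2.446 − (0.64792 + 0.072504 + 0.71844) = 1.0071 g → mol O = 1.0071 ÷ 15.999 = 0.062950 mol
Divide by the smallest (0.0089912 mol): C 6.000, H 8.000, Br 1.000, O 7.001

C6H8BrO7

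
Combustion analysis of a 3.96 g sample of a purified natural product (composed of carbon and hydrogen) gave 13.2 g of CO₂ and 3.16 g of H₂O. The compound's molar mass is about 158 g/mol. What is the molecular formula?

C12H14

mol C = 13.2 g CO₂ ÷ 44.009 g/mol = 0.2999 mol
mol H = 2 × 3.16 g H₂O ÷ 18.015 g/mol = 0.3508 mol
Divide by the smallest (0.2999 mol): C 1.000, H 1.170
Multiplying each by 6 gives whole numbers: C 6.00, H 7.02
Empirical formula: C6H7
Empirical-formula mass = 79.12 g/mol; 158 ÷ 79.12 ≈ 2, so the molecular formula is C12H14.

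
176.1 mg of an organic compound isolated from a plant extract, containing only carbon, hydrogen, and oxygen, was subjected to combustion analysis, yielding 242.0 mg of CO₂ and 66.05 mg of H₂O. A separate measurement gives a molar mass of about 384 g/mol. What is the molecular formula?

mol C = 0.2420 g CO₂ ÷ 44.009 g/mol = 0.0054989 mol
mol H = 2 × 0.06605 g H₂O ÷ 18.015 g/mol = 0.0073328 mol
mass O = 0.1761 − (0.066047 + 0.0073914) = 0.10266 g → mol O = 0.10266 ÷ 15.999 = 0.0064167 mol
Divide by the smallest (0.0054989 mol): C 1.000, H 1.334, O 1.167
Multiplying each by 6 gives whole numbers: C 6.00, H 8.00, O 7.00
Empirical formula: C6H8O7
Empirical-formula mass = 192.12 g/mol; 384 ÷ 192.12 ≈ 2, so the molecular formula is C12H16O14.

C12H16O14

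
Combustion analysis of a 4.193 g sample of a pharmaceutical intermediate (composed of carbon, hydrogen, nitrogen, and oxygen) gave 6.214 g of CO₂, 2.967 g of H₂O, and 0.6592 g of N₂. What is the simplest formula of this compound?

C3H7NO2

mol C = 6.214 g CO₂ ÷ 44.009 g/mol = 0.14120 mol
mol H = 2 × 2.967 g H₂O ÷ 18.015 g/mol = 0.32939 mol
mol N = 2 × 0.6592 g N₂ ÷ 28.014 g/mol = 0.047062 mol
mass O = 4.193 − (1.6959 + 0.33203 + 0.65920) = 1.5058 g → mol O = 1.5058 ÷ 15.999 = 0.094121 mol
Divide by the smallest (0.047062 mol): C 3.000, H 6.999, N 1.000, O 2.000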